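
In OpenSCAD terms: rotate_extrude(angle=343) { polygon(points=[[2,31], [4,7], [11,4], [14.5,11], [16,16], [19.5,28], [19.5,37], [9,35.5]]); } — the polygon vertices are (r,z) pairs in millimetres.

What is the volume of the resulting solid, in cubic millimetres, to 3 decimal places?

Profile (r,z), 8 vertices: (2,31) (4,7) (11,4) (14.5,11) (16,16) (19.5,28) (19.5,37) (9,35.5)
edge 0: (2,31)→(4,7)  cross = 2·7 − 4·31 = -110.0000; (r_i+r_j)·cross = 6·-110.0000 = -660.0000
edge 1: (4,7)→(11,4)  cross = 4·4 − 11·7 = -61.0000; (r_i+r_j)·cross = 15·-61.0000 = -915.0000
edge 2: (11,4)→(14.5,11)  cross = 11·11 − 14.5·4 = 63.0000; (r_i+r_j)·cross = 25.5·63.0000 = 1606.5000
edge 3: (14.5,11)→(16,16)  cross = 14.5·16 − 16·11 = 56.0000; (r_i+r_j)·cross = 30.5·56.0000 = 1708.0000
edge 4: (16,16)→(19.5,28)  cross = 16·28 − 19.5·16 = 136.0000; (r_i+r_j)·cross = 35.5·136.0000 = 4828.0000
edge 5: (19.5,28)→(19.5,37)  cross = 19.5·37 − 19.5·28 = 175.5000; (r_i+r_j)·cross = 39·175.5000 = 6844.5000
edge 6: (19.5,37)→(9,35.5)  cross = 19.5·35.5 − 9·37 = 359.2500; (r_i+r_j)·cross = 28.5·359.2500 = 10238.6250
edge 7: (9,35.5)→(2,31)  cross = 9·31 − 2·35.5 = 208.0000; (r_i+r_j)·cross = 11·208.0000 = 2288.0000
Σcross = 826.7500 → A = |Σcross|/2 = 413.3750 mm²
Σ(r_i+r_j)·cross = 25938.6250 → first moment M = |Σ|/6 = 4323.1042
R_c = M/A = 4323.1042/413.3750 = 10.4581 mm
θ = 343° = 5.986479 rad
V = θ·R_c·A = 5.986479·10.4581·413.3750 = 25880.174 mm³

Volume = 25880.174 mm³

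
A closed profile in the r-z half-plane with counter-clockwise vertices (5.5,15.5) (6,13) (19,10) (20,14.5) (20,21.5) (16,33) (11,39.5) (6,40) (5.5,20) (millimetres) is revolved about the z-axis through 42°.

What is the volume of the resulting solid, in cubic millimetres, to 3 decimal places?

Profile (r,z), 9 vertices: (5.5,15.5) (6,13) (19,10) (20,14.5) (20,21.5) (16,33) (11,39.5) (6,40) (5.5,20)
edge 0: (5.5,15.5)→(6,13)  cross = 5.5·13 − 6·15.5 = -21.5000; (r_i+r_j)·cross = 11.5·-21.5000 = -247.2500
edge 1: (6,13)→(19,10)  cross = 6·10 − 19·13 = -187.0000; (r_i+r_j)·cross = 25·-187.0000 = -4675.0000
edge 2: (19,10)→(20,14.5)  cross = 19·14.5 − 20·10 = 75.5000; (r_i+r_j)·cross = 39·75.5000 = 2944.5000
edge 3: (20,14.5)→(20,21.5)  cross = 20·21.5 − 20·14.5 = 140.0000; (r_i+r_j)·cross = 40·140.0000 = 5600.0000
edge 4: (20,21.5)→(16,33)  cross = 20·33 − 16·21.5 = 316.0000; (r_i+r_j)·cross = 36·316.0000 = 11376.0000
edge 5: (16,33)→(11,39.5)  cross = 16·39.5 − 11·33 = 269.0000; (r_i+r_j)·cross = 27·269.0000 = 7263.0000
edge 6: (11,39.5)→(6,40)  cross = 11·40 − 6·39.5 = 203.0000; (r_i+r_j)·cross = 17·203.0000 = 3451.0000
edge 7: (6,40)→(5.5,20)  cross = 6·20 − 5.5·40 = -100.0000; (r_i+r_j)·cross = 11.5·-100.0000 = -1150.0000
edge 8: (5.5,20)→(5.5,15.5)  cross = 5.5·15.5 − 5.5·20 = -24.7500; (r_i+r_j)·cross = 11·-24.7500 = -272.2500
Σcross = 670.2500 → A = |Σcross|/2 = 335.1250 mm²
Σ(r_i+r_j)·cross = 24290.0000 → first moment M = |Σ|/6 = 4048.3333
R_c = M/A = 4048.3333/335.1250 = 12.0801 mm
θ = 42° = 0.733038 rad
V = θ·R_c·A = 0.733038·12.0801·335.1250 = 2967.583 mm³

Volume = 2967.583 mm³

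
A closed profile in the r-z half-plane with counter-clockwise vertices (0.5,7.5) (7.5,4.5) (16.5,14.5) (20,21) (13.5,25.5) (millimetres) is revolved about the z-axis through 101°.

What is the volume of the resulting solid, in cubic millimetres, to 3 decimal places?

Volume = 3315.500 mm³

Profile (r,z), 5 vertices: (0.5,7.5) (7.5,4.5) (16.5,14.5) (20,21) (13.5,25.5)
edge 0: (0.5,7.5)→(7.5,4.5)  cross = 0.5·4.5 − 7.5·7.5 = -54.0000; (r_i+r_j)·cross = 8·-54.0000 = -432.0000
edge 1: (7.5,4.5)→(16.5,14.5)  cross = 7.5·14.5 − 16.5·4.5 = 34.5000; (r_i+r_j)·cross = 24·34.5000 = 828.0000
edge 2: (16.5,14.5)→(20,21)  cross = 16.5·21 − 20·14.5 = 56.5000; (r_i+r_j)·cross = 36.5·56.5000 = 2062.2500
edge 3: (20,21)→(13.5,25.5)  cross = 20·25.5 − 13.5·21 = 226.5000; (r_i+r_j)·cross = 33.5·226.5000 = 7587.7500
edge 4: (13.5,25.5)→(0.5,7.5)  cross = 13.5·7.5 − 0.5·25.5 = 88.5000; (r_i+r_j)·cross = 14·88.5000 = 1239.0000
Σcross = 352.0000 → A = |Σcross|/2 = 176.0000 mm²
Σ(r_i+r_j)·cross = 11285.0000 → first moment M = |Σ|/6 = 1880.8333
R_c = M/A = 1880.8333/176.0000 = 10.6866 mm
θ = 101° = 1.762783 rad
V = θ·R_c·A = 1.762783·10.6866·176.0000 = 3315.500 mm³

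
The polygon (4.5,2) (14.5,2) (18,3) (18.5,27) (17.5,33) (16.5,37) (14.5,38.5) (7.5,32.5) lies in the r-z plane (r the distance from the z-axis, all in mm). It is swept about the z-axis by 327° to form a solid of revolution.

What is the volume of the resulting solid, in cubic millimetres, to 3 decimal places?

Profile (r,z), 8 vertices: (4.5,2) (14.5,2) (18,3) (18.5,27) (17.5,33) (16.5,37) (14.5,38.5) (7.5,32.5)
edge 0: (4.5,2)→(14.5,2)  cross = 4.5·2 − 14.5·2 = -20.0000; (r_i+r_j)·cross = 19·-20.0000 = -380.0000
edge 1: (14.5,2)→(18,3)  cross = 14.5·3 − 18·2 = 7.5000; (r_i+r_j)·cross = 32.5·7.5000 = 243.7500
edge 2: (18,3)→(18.5,27)  cross = 18·27 − 18.5·3 = 430.5000; (r_i+r_j)·cross = 36.5·430.5000 = 15713.2500
edge 3: (18.5,27)→(17.5,33)  cross = 18.5·33 − 17.5·27 = 138.0000; (r_i+r_j)·cross = 36·138.0000 = 4968.0000
edge 4: (17.5,33)→(16.5,37)  cross = 17.5·37 − 16.5·33 = 103.0000; (r_i+r_j)·cross = 34·103.0000 = 3502.0000
edge 5: (16.5,37)→(14.5,38.5)  cross = 16.5·38.5 − 14.5·37 = 98.7500; (r_i+r_j)·cross = 31·98.7500 = 3061.2500
edge 6: (14.5,38.5)→(7.5,32.5)  cross = 14.5·32.5 − 7.5·38.5 = 182.5000; (r_i+r_j)·cross = 22·182.5000 = 4015.0000
edge 7: (7.5,32.5)→(4.5,2)  cross = 7.5·2 − 4.5·32.5 = -131.2500; (r_i+r_j)·cross = 12·-131.2500 = -1575.0000
Σcross = 809.0000 → A = |Σcross|/2 = 404.5000 mm²
Σ(r_i+r_j)·cross = 29548.2500 → first moment M = |Σ|/6 = 4924.7083
R_c = M/A = 4924.7083/404.5000 = 12.1748 mm
θ = 327° = 5.707227 rad
V = θ·R_c·A = 5.707227·12.1748·404.5000 = 28106.427 mm³

Volume = 28106.427 mm³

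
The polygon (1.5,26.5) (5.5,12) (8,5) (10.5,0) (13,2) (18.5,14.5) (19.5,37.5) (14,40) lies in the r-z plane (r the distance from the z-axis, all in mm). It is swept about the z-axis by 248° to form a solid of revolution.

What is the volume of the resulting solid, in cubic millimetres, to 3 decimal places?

Volume = 22692.806 mm³

Profile (r,z), 8 vertices: (1.5,26.5) (5.5,12) (8,5) (10.5,0) (13,2) (18.5,14.5) (19.5,37.5) (14,40)
edge 0: (1.5,26.5)→(5.5,12)  cross = 1.5·12 − 5.5·26.5 = -127.7500; (r_i+r_j)·cross = 7·-127.7500 = -894.2500
edge 1: (5.5,12)→(8,5)  cross = 5.5·5 − 8·12 = -68.5000; (r_i+r_j)·cross = 13.5·-68.5000 = -924.7500
edge 2: (8,5)→(10.5,0)  cross = 8·0 − 10.5·5 = -52.5000; (r_i+r_j)·cross = 18.5·-52.5000 = -971.2500
edge 3: (10.5,0)→(13,2)  cross = 10.5·2 − 13·0 = 21.0000; (r_i+r_j)·cross = 23.5·21.0000 = 493.5000
edge 4: (13,2)→(18.5,14.5)  cross = 13·14.5 − 18.5·2 = 151.5000; (r_i+r_j)·cross = 31.5·151.5000 = 4772.2500
edge 5: (18.5,14.5)→(19.5,37.5)  cross = 18.5·37.5 − 19.5·14.5 = 411.0000; (r_i+r_j)·cross = 38·411.0000 = 15618.0000
edge 6: (19.5,37.5)→(14,40)  cross = 19.5·40 − 14·37.5 = 255.0000; (r_i+r_j)·cross = 33.5·255.0000 = 8542.5000
edge 7: (14,40)→(1.5,26.5)  cross = 14·26.5 − 1.5·40 = 311.0000; (r_i+r_j)·cross = 15.5·311.0000 = 4820.5000
Σcross = 900.7500 → A = |Σcross|/2 = 450.3750 mm²
Σ(r_i+r_j)·cross = 31456.5000 → first moment M = |Σ|/6 = 5242.7500
R_c = M/A = 5242.7500/450.3750 = 11.6409 mm
θ = 248° = 4.328417 rad
V = θ·R_c·A = 4.328417·11.6409·450.3750 = 22692.806 mm³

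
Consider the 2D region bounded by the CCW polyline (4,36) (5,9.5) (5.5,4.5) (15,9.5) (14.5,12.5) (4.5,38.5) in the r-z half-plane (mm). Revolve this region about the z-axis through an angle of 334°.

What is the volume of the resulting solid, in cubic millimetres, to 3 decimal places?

Volume = 8909.873 mm³

Profile (r,z), 6 vertices: (4,36) (5,9.5) (5.5,4.5) (15,9.5) (14.5,12.5) (4.5,38.5)
edge 0: (4,36)→(5,9.5)  cross = 4·9.5 − 5·36 = -142.0000; (r_i+r_j)·cross = 9·-142.0000 = -1278.0000
edge 1: (5,9.5)→(5.5,4.5)  cross = 5·4.5 − 5.5·9.5 = -29.7500; (r_i+r_j)·cross = 10.5·-29.7500 = -312.3750
edge 2: (5.5,4.5)→(15,9.5)  cross = 5.5·9.5 − 15·4.5 = -15.2500; (r_i+r_j)·cross = 20.5·-15.2500 = -312.6250
edge 3: (15,9.5)→(14.5,12.5)  cross = 15·12.5 − 14.5·9.5 = 49.7500; (r_i+r_j)·cross = 29.5·49.7500 = 1467.6250
edge 4: (14.5,12.5)→(4.5,38.5)  cross = 14.5·38.5 − 4.5·12.5 = 502.0000; (r_i+r_j)·cross = 19·502.0000 = 9538.0000
edge 5: (4.5,38.5)→(4,36)  cross = 4.5·36 − 4·38.5 = 8.0000; (r_i+r_j)·cross = 8.5·8.0000 = 68.0000
Σcross = 372.7500 → A = |Σcross|/2 = 186.3750 mm²
Σ(r_i+r_j)·cross = 9170.6250 → first moment M = |Σ|/6 = 1528.4375
R_c = M/A = 1528.4375/186.3750 = 8.2009 mm
θ = 334° = 5.829400 rad
V = θ·R_c·A = 5.829400·8.2009·186.3750 = 8909.873 mm³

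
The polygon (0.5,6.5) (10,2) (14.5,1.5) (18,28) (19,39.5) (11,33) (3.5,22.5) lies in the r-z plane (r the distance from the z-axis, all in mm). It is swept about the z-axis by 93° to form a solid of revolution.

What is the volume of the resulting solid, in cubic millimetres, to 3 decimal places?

Volume = 6941.833 mm³

Profile (r,z), 7 vertices: (0.5,6.5) (10,2) (14.5,1.5) (18,28) (19,39.5) (11,33) (3.5,22.5)
edge 0: (0.5,6.5)→(10,2)  cross = 0.5·2 − 10·6.5 = -64.0000; (r_i+r_j)·cross = 10.5·-64.0000 = -672.0000
edge 1: (10,2)→(14.5,1.5)  cross = 10·1.5 − 14.5·2 = -14.0000; (r_i+r_j)·cross = 24.5·-14.0000 = -343.0000
edge 2: (14.5,1.5)→(18,28)  cross = 14.5·28 − 18·1.5 = 379.0000; (r_i+r_j)·cross = 32.5·379.0000 = 12317.5000
edge 3: (18,28)→(19,39.5)  cross = 18·39.5 − 19·28 = 179.0000; (r_i+r_j)·cross = 37·179.0000 = 6623.0000
edge 4: (19,39.5)→(11,33)  cross = 19·33 − 11·39.5 = 192.5000; (r_i+r_j)·cross = 30·192.5000 = 5775.0000
edge 5: (11,33)→(3.5,22.5)  cross = 11·22.5 − 3.5·33 = 132.0000; (r_i+r_j)·cross = 14.5·132.0000 = 1914.0000
edge 6: (3.5,22.5)→(0.5,6.5)  cross = 3.5·6.5 − 0.5·22.5 = 11.5000; (r_i+r_j)·cross = 4·11.5000 = 46.0000
Σcross = 816.0000 → A = |Σcross|/2 = 408.0000 mm²
Σ(r_i+r_j)·cross = 25660.5000 → first moment M = |Σ|/6 = 4276.7500
R_c = M/A = 4276.7500/408.0000 = 10.4822 mm
θ = 93° = 1.623156 rad
V = θ·R_c·A = 1.623156·10.4822·408.0000 = 6941.833 mm³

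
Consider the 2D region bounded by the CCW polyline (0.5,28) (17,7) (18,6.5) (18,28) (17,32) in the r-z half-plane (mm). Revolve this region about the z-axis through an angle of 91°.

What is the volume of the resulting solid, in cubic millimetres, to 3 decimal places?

Volume = 4412.885 mm³

Profile (r,z), 5 vertices: (0.5,28) (17,7) (18,6.5) (18,28) (17,32)
edge 0: (0.5,28)→(17,7)  cross = 0.5·7 − 17·28 = -472.5000; (r_i+r_j)·cross = 17.5·-472.5000 = -8268.7500
edge 1: (17,7)→(18,6.5)  cross = 17·6.5 − 18·7 = -15.5000; (r_i+r_j)·cross = 35·-15.5000 = -542.5000
edge 2: (18,6.5)→(18,28)  cross = 18·28 − 18·6.5 = 387.0000; (r_i+r_j)·cross = 36·387.0000 = 13932.0000
edge 3: (18,28)→(17,32)  cross = 18·32 − 17·28 = 100.0000; (r_i+r_j)·cross = 35·100.0000 = 3500.0000
edge 4: (17,32)→(0.5,28)  cross = 17·28 − 0.5·32 = 460.0000; (r_i+r_j)·cross = 17.5·460.0000 = 8050.0000
Σcross = 459.0000 → A = |Σcross|/2 = 229.5000 mm²
Σ(r_i+r_j)·cross = 16670.7500 → first moment M = |Σ|/6 = 2778.4583
R_c = M/A = 2778.4583/229.5000 = 12.1066 mm
θ = 91° = 1.588250 rad
V = θ·R_c·A = 1.588250·12.1066·229.5000 = 4412.885 mm³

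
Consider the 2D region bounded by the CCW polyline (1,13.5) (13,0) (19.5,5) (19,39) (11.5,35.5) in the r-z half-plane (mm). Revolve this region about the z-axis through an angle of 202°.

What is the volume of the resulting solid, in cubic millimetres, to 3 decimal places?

Volume = 19782.607 mm³

Profile (r,z), 5 vertices: (1,13.5) (13,0) (19.5,5) (19,39) (11.5,35.5)
edge 0: (1,13.5)→(13,0)  cross = 1·0 − 13·13.5 = -175.5000; (r_i+r_j)·cross = 14·-175.5000 = -2457.0000
edge 1: (13,0)→(19.5,5)  cross = 13·5 − 19.5·0 = 65.0000; (r_i+r_j)·cross = 32.5·65.0000 = 2112.5000
edge 2: (19.5,5)→(19,39)  cross = 19.5·39 − 19·5 = 665.5000; (r_i+r_j)·cross = 38.5·665.5000 = 25621.7500
edge 3: (19,39)→(11.5,35.5)  cross = 19·35.5 − 11.5·39 = 226.0000; (r_i+r_j)·cross = 30.5·226.0000 = 6893.0000
edge 4: (11.5,35.5)→(1,13.5)  cross = 11.5·13.5 − 1·35.5 = 119.7500; (r_i+r_j)·cross = 12.5·119.7500 = 1496.8750
Σcross = 900.7500 → A = |Σcross|/2 = 450.3750 mm²
Σ(r_i+r_j)·cross = 33667.1250 → first moment M = |Σ|/6 = 5611.1875
R_c = M/A = 5611.1875/450.3750 = 12.4589 mm
θ = 202° = 3.525565 rad
V = θ·R_c·A = 3.525565·12.4589·450.3750 = 19782.607 mm³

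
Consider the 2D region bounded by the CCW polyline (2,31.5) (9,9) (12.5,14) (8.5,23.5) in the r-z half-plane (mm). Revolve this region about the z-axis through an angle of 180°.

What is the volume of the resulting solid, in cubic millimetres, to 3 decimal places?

Volume = 1757.917 mm³

Profile (r,z), 4 vertices: (2,31.5) (9,9) (12.5,14) (8.5,23.5)
edge 0: (2,31.5)→(9,9)  cross = 2·9 − 9·31.5 = -265.5000; (r_i+r_j)·cross = 11·-265.5000 = -2920.5000
edge 1: (9,9)→(12.5,14)  cross = 9·14 − 12.5·9 = 13.5000; (r_i+r_j)·cross = 21.5·13.5000 = 290.2500
edge 2: (12.5,14)→(8.5,23.5)  cross = 12.5·23.5 − 8.5·14 = 174.7500; (r_i+r_j)·cross = 21·174.7500 = 3669.7500
edge 3: (8.5,23.5)→(2,31.5)  cross = 8.5·31.5 − 2·23.5 = 220.7500; (r_i+r_j)·cross = 10.5·220.7500 = 2317.8750
Σcross = 143.5000 → A = |Σcross|/2 = 71.7500 mm²
Σ(r_i+r_j)·cross = 3357.3750 → first moment M = |Σ|/6 = 559.5625
R_c = M/A = 559.5625/71.7500 = 7.7988 mm
θ = 180° = 3.141593 rad
V = θ·R_c·A = 3.141593·7.7988·71.7500 = 1757.917 mm³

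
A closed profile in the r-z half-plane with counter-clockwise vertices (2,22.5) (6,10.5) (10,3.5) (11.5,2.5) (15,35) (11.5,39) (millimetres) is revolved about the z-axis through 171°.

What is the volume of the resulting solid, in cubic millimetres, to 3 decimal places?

Volume = 7145.422 mm³

Profile (r,z), 6 vertices: (2,22.5) (6,10.5) (10,3.5) (11.5,2.5) (15,35) (11.5,39)
edge 0: (2,22.5)→(6,10.5)  cross = 2·10.5 − 6·22.5 = -114.0000; (r_i+r_j)·cross = 8·-114.0000 = -912.0000
edge 1: (6,10.5)→(10,3.5)  cross = 6·3.5 − 10·10.5 = -84.0000; (r_i+r_j)·cross = 16·-84.0000 = -1344.0000
edge 2: (10,3.5)→(11.5,2.5)  cross = 10·2.5 − 11.5·3.5 = -15.2500; (r_i+r_j)·cross = 21.5·-15.2500 = -327.8750
edge 3: (11.5,2.5)→(15,35)  cross = 11.5·35 − 15·2.5 = 365.0000; (r_i+r_j)·cross = 26.5·365.0000 = 9672.5000
edge 4: (15,35)→(11.5,39)  cross = 15·39 − 11.5·35 = 182.5000; (r_i+r_j)·cross = 26.5·182.5000 = 4836.2500
edge 5: (11.5,39)→(2,22.5)  cross = 11.5·22.5 − 2·39 = 180.7500; (r_i+r_j)·cross = 13.5·180.7500 = 2440.1250
Σcross = 515.0000 → A = |Σcross|/2 = 257.5000 mm²
Σ(r_i+r_j)·cross = 14365.0000 → first moment M = |Σ|/6 = 2394.1667
R_c = M/A = 2394.1667/257.5000 = 9.2977 mm
θ = 171° = 2.984513 rad
V = θ·R_c·A = 2.984513·9.2977·257.5000 = 7145.422 mm³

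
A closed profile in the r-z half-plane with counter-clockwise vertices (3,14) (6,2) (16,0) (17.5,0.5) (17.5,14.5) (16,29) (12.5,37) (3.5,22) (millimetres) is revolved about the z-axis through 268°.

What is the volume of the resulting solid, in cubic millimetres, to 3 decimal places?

Volume = 19820.442 mm³

Profile (r,z), 8 vertices: (3,14) (6,2) (16,0) (17.5,0.5) (17.5,14.5) (16,29) (12.5,37) (3.5,22)
edge 0: (3,14)→(6,2)  cross = 3·2 − 6·14 = -78.0000; (r_i+r_j)·cross = 9·-78.0000 = -702.0000
edge 1: (6,2)→(16,0)  cross = 6·0 − 16·2 = -32.0000; (r_i+r_j)·cross = 22·-32.0000 = -704.0000
edge 2: (16,0)→(17.5,0.5)  cross = 16·0.5 − 17.5·0 = 8.0000; (r_i+r_j)·cross = 33.5·8.0000 = 268.0000
edge 3: (17.5,0.5)→(17.5,14.5)  cross = 17.5·14.5 − 17.5·0.5 = 245.0000; (r_i+r_j)·cross = 35·245.0000 = 8575.0000
edge 4: (17.5,14.5)→(16,29)  cross = 17.5·29 − 16·14.5 = 275.5000; (r_i+r_j)·cross = 33.5·275.5000 = 9229.2500
edge 5: (16,29)→(12.5,37)  cross = 16·37 − 12.5·29 = 229.5000; (r_i+r_j)·cross = 28.5·229.5000 = 6540.7500
edge 6: (12.5,37)→(3.5,22)  cross = 12.5·22 − 3.5·37 = 145.5000; (r_i+r_j)·cross = 16·145.5000 = 2328.0000
edge 7: (3.5,22)→(3,14)  cross = 3.5·14 − 3·22 = -17.0000; (r_i+r_j)·cross = 6.5·-17.0000 = -110.5000
Σcross = 776.5000 → A = |Σcross|/2 = 388.2500 mm²
Σ(r_i+r_j)·cross = 25424.5000 → first moment M = |Σ|/6 = 4237.4167
R_c = M/A = 4237.4167/388.2500 = 10.9141 mm
θ = 268° = 4.677482 rad
V = θ·R_c·A = 4.677482·10.9141·388.2500 = 19820.442 mm³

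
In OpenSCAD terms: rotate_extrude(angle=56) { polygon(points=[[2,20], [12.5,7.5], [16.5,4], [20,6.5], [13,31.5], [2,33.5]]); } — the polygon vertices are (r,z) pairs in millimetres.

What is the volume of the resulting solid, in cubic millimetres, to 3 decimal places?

Profile (r,z), 6 vertices: (2,20) (12.5,7.5) (16.5,4) (20,6.5) (13,31.5) (2,33.5)
edge 0: (2,20)→(12.5,7.5)  cross = 2·7.5 − 12.5·20 = -235.0000; (r_i+r_j)·cross = 14.5·-235.0000 = -3407.5000
edge 1: (12.5,7.5)→(16.5,4)  cross = 12.5·4 − 16.5·7.5 = -73.7500; (r_i+r_j)·cross = 29·-73.7500 = -2138.7500
edge 2: (16.5,4)→(20,6.5)  cross = 16.5·6.5 − 20·4 = 27.2500; (r_i+r_j)·cross = 36.5·27.2500 = 994.6250
edge 3: (20,6.5)→(13,31.5)  cross = 20·31.5 − 13·6.5 = 545.5000; (r_i+r_j)·cross = 33·545.5000 = 18001.5000
edge 4: (13,31.5)→(2,33.5)  cross = 13·33.5 − 2·31.5 = 372.5000; (r_i+r_j)·cross = 15·372.5000 = 5587.5000
edge 5: (2,33.5)→(2,20)  cross = 2·20 − 2·33.5 = -27.0000; (r_i+r_j)·cross = 4·-27.0000 = -108.0000
Σcross = 609.5000 → A = |Σcross|/2 = 304.7500 mm²
Σ(r_i+r_j)·cross = 18929.3750 → first moment M = |Σ|/6 = 3154.8958
R_c = M/A = 3154.8958/304.7500 = 10.3524 mm
θ = 56° = 0.977384 rad
V = θ·R_c·A = 0.977384·10.3524·304.7500 = 3083.546 mm³

Volume = 3083.546 mm³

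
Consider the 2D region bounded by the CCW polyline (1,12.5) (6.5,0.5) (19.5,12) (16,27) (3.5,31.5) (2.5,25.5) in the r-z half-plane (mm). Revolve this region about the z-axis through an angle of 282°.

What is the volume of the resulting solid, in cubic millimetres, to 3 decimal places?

Volume = 17318.274 mm³

Profile (r,z), 6 vertices: (1,12.5) (6.5,0.5) (19.5,12) (16,27) (3.5,31.5) (2.5,25.5)
edge 0: (1,12.5)→(6.5,0.5)  cross = 1·0.5 − 6.5·12.5 = -80.7500; (r_i+r_j)·cross = 7.5·-80.7500 = -605.6250
edge 1: (6.5,0.5)→(19.5,12)  cross = 6.5·12 − 19.5·0.5 = 68.2500; (r_i+r_j)·cross = 26·68.2500 = 1774.5000
edge 2: (19.5,12)→(16,27)  cross = 19.5·27 − 16·12 = 334.5000; (r_i+r_j)·cross = 35.5·334.5000 = 11874.7500
edge 3: (16,27)→(3.5,31.5)  cross = 16·31.5 − 3.5·27 = 409.5000; (r_i+r_j)·cross = 19.5·409.5000 = 7985.2500
edge 4: (3.5,31.5)→(2.5,25.5)  cross = 3.5·25.5 − 2.5·31.5 = 10.5000; (r_i+r_j)·cross = 6·10.5000 = 63.0000
edge 5: (2.5,25.5)→(1,12.5)  cross = 2.5·12.5 − 1·25.5 = 5.7500; (r_i+r_j)·cross = 3.5·5.7500 = 20.1250
Σcross = 747.7500 → A = |Σcross|/2 = 373.8750 mm²
Σ(r_i+r_j)·cross = 21112.0000 → first moment M = |Σ|/6 = 3518.6667
R_c = M/A = 3518.6667/373.8750 = 9.4113 mm
θ = 282° = 4.921828 rad
V = θ·R_c·A = 4.921828·9.4113·373.8750 = 17318.274 mm³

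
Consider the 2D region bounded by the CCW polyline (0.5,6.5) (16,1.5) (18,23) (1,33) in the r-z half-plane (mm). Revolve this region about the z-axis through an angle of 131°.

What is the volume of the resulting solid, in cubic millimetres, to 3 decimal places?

Volume = 7897.304 mm³

Profile (r,z), 4 vertices: (0.5,6.5) (16,1.5) (18,23) (1,33)
edge 0: (0.5,6.5)→(16,1.5)  cross = 0.5·1.5 − 16·6.5 = -103.2500; (r_i+r_j)·cross = 16.5·-103.2500 = -1703.6250
edge 1: (16,1.5)→(18,23)  cross = 16·23 − 18·1.5 = 341.0000; (r_i+r_j)·cross = 34·341.0000 = 11594.0000
edge 2: (18,23)→(1,33)  cross = 18·33 − 1·23 = 571.0000; (r_i+r_j)·cross = 19·571.0000 = 10849.0000
edge 3: (1,33)→(0.5,6.5)  cross = 1·6.5 − 0.5·33 = -10.0000; (r_i+r_j)·cross = 1.5·-10.0000 = -15.0000
Σcross = 798.7500 → A = |Σcross|/2 = 399.3750 mm²
Σ(r_i+r_j)·cross = 20724.3750 → first moment M = |Σ|/6 = 3454.0625
R_c = M/A = 3454.0625/399.3750 = 8.6487 mm
θ = 131° = 2.286381 rad
V = θ·R_c·A = 2.286381·8.6487·399.3750 = 7897.304 mm³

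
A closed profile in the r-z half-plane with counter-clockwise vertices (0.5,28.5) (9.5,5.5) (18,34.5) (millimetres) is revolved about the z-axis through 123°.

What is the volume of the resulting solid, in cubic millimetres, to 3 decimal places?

Volume = 4573.304 mm³

Profile (r,z), 3 vertices: (0.5,28.5) (9.5,5.5) (18,34.5)
edge 0: (0.5,28.5)→(9.5,5.5)  cross = 0.5·5.5 − 9.5·28.5 = -268.0000; (r_i+r_j)·cross = 10·-268.0000 = -2680.0000
edge 1: (9.5,5.5)→(18,34.5)  cross = 9.5·34.5 − 18·5.5 = 228.7500; (r_i+r_j)·cross = 27.5·228.7500 = 6290.6250
edge 2: (18,34.5)→(0.5,28.5)  cross = 18·28.5 − 0.5·34.5 = 495.7500; (r_i+r_j)·cross = 18.5·495.7500 = 9171.3750
Σcross = 456.5000 → A = |Σcross|/2 = 228.2500 mm²
Σ(r_i+r_j)·cross = 12782.0000 → first moment M = |Σ|/6 = 2130.3333
R_c = M/A = 2130.3333/228.2500 = 9.3333 mm
θ = 123° = 2.146755 rad
V = θ·R_c·A = 2.146755·9.3333·228.2500 = 4573.304 mm³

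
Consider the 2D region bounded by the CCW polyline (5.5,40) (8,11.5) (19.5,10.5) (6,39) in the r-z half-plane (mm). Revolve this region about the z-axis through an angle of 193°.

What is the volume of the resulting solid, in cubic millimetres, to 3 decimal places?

Profile (r,z), 4 vertices: (5.5,40) (8,11.5) (19.5,10.5) (6,39)
edge 0: (5.5,40)→(8,11.5)  cross = 5.5·11.5 − 8·40 = -256.7500; (r_i+r_j)·cross = 13.5·-256.7500 = -3466.1250
edge 1: (8,11.5)→(19.5,10.5)  cross = 8·10.5 − 19.5·11.5 = -140.2500; (r_i+r_j)·cross = 27.5·-140.2500 = -3856.8750
edge 2: (19.5,10.5)→(6,39)  cross = 19.5·39 − 6·10.5 = 697.5000; (r_i+r_j)·cross = 25.5·697.5000 = 17786.2500
edge 3: (6,39)→(5.5,40)  cross = 6·40 − 5.5·39 = 25.5000; (r_i+r_j)·cross = 11.5·25.5000 = 293.2500
Σcross = 326.0000 → A = |Σcross|/2 = 163.0000 mm²
Σ(r_i+r_j)·cross = 10756.5000 → first moment M = |Σ|/6 = 1792.7500
R_c = M/A = 1792.7500/163.0000 = 10.9985 mm
θ = 193° = 3.368485 rad
V = θ·R_c·A = 3.368485·10.9985·163.0000 = 6038.852 mm³

Volume = 6038.852 mm³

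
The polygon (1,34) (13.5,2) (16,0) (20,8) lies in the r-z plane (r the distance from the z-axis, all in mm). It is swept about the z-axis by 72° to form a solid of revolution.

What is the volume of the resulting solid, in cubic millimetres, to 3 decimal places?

Volume = 2335.146 mm³

Profile (r,z), 4 vertices: (1,34) (13.5,2) (16,0) (20,8)
edge 0: (1,34)→(13.5,2)  cross = 1·2 − 13.5·34 = -457.0000; (r_i+r_j)·cross = 14.5·-457.0000 = -6626.5000
edge 1: (13.5,2)→(16,0)  cross = 13.5·0 − 16·2 = -32.0000; (r_i+r_j)·cross = 29.5·-32.0000 = -944.0000
edge 2: (16,0)→(20,8)  cross = 16·8 − 20·0 = 128.0000; (r_i+r_j)·cross = 36·128.0000 = 4608.0000
edge 3: (20,8)→(1,34)  cross = 20·34 − 1·8 = 672.0000; (r_i+r_j)·cross = 21·672.0000 = 14112.0000
Σcross = 311.0000 → A = |Σcross|/2 = 155.5000 mm²
Σ(r_i+r_j)·cross = 11149.5000 → first moment M = |Σ|/6 = 1858.2500
R_c = M/A = 1858.2500/155.5000 = 11.9502 mm
θ = 72° = 1.256637 rad
V = θ·R_c·A = 1.256637·11.9502·155.5000 = 2335.146 mm³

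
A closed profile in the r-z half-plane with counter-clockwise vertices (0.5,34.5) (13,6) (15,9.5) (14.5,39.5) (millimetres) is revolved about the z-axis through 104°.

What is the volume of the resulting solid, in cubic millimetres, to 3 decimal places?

Profile (r,z), 4 vertices: (0.5,34.5) (13,6) (15,9.5) (14.5,39.5)
edge 0: (0.5,34.5)→(13,6)  cross = 0.5·6 − 13·34.5 = -445.5000; (r_i+r_j)·cross = 13.5·-445.5000 = -6014.2500
edge 1: (13,6)→(15,9.5)  cross = 13·9.5 − 15·6 = 33.5000; (r_i+r_j)·cross = 28·33.5000 = 938.0000
edge 2: (15,9.5)→(14.5,39.5)  cross = 15·39.5 − 14.5·9.5 = 454.7500; (r_i+r_j)·cross = 29.5·454.7500 = 13415.1250
edge 3: (14.5,39.5)→(0.5,34.5)  cross = 14.5·34.5 − 0.5·39.5 = 480.5000; (r_i+r_j)·cross = 15·480.5000 = 7207.5000
Σcross = 523.2500 → A = |Σcross|/2 = 261.6250 mm²
Σ(r_i+r_j)·cross = 15546.3750 → first moment M = |Σ|/6 = 2591.0625
R_c = M/A = 2591.0625/261.6250 = 9.9037 mm
θ = 104° = 1.815142 rad
V = θ·R_c·A = 1.815142·9.9037·261.6250 = 4703.147 mm³

Volume = 4703.147 mm³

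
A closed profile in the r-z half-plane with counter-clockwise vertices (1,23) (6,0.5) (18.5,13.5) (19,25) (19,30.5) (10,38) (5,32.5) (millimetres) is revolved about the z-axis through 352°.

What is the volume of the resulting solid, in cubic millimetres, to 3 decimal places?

Volume = 27752.888 mm³

Profile (r,z), 7 vertices: (1,23) (6,0.5) (18.5,13.5) (19,25) (19,30.5) (10,38) (5,32.5)
edge 0: (1,23)→(6,0.5)  cross = 1·0.5 − 6·23 = -137.5000; (r_i+r_j)·cross = 7·-137.5000 = -962.5000
edge 1: (6,0.5)→(18.5,13.5)  cross = 6·13.5 − 18.5·0.5 = 71.7500; (r_i+r_j)·cross = 24.5·71.7500 = 1757.8750
edge 2: (18.5,13.5)→(19,25)  cross = 18.5·25 − 19·13.5 = 206.0000; (r_i+r_j)·cross = 37.5·206.0000 = 7725.0000
edge 3: (19,25)→(19,30.5)  cross = 19·30.5 − 19·25 = 104.5000; (r_i+r_j)·cross = 38·104.5000 = 3971.0000
edge 4: (19,30.5)→(10,38)  cross = 19·38 − 10·30.5 = 417.0000; (r_i+r_j)·cross = 29·417.0000 = 12093.0000
edge 5: (10,38)→(5,32.5)  cross = 10·32.5 − 5·38 = 135.0000; (r_i+r_j)·cross = 15·135.0000 = 2025.0000
edge 6: (5,32.5)→(1,23)  cross = 5·23 − 1·32.5 = 82.5000; (r_i+r_j)·cross = 6·82.5000 = 495.0000
Σcross = 879.2500 → A = |Σcross|/2 = 439.6250 mm²
Σ(r_i+r_j)·cross = 27104.3750 → first moment M = |Σ|/6 = 4517.3958
R_c = M/A = 4517.3958/439.6250 = 10.2756 mm
θ = 352° = 6.143559 rad
V = θ·R_c·A = 6.143559·10.2756·439.6250 = 27752.888 mm³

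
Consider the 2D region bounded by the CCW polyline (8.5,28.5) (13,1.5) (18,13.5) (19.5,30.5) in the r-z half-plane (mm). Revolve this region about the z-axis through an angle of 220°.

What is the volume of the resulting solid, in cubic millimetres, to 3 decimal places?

Profile (r,z), 4 vertices: (8.5,28.5) (13,1.5) (18,13.5) (19.5,30.5)
edge 0: (8.5,28.5)→(13,1.5)  cross = 8.5·1.5 − 13·28.5 = -357.7500; (r_i+r_j)·cross = 21.5·-357.7500 = -7691.6250
edge 1: (13,1.5)→(18,13.5)  cross = 13·13.5 − 18·1.5 = 148.5000; (r_i+r_j)·cross = 31·148.5000 = 4603.5000
edge 2: (18,13.5)→(19.5,30.5)  cross = 18·30.5 − 19.5·13.5 = 285.7500; (r_i+r_j)·cross = 37.5·285.7500 = 10715.6250
edge 3: (19.5,30.5)→(8.5,28.5)  cross = 19.5·28.5 − 8.5·30.5 = 296.5000; (r_i+r_j)·cross = 28·296.5000 = 8302.0000
Σcross = 373.0000 → A = |Σcross|/2 = 186.5000 mm²
Σ(r_i+r_j)·cross = 15929.5000 → first moment M = |Σ|/6 = 2654.9167
R_c = M/A = 2654.9167/186.5000 = 14.2355 mm
θ = 220° = 3.839724 rad
V = θ·R_c·A = 3.839724·14.2355·186.5000 = 10194.148 mm³

Volume = 10194.148 mm³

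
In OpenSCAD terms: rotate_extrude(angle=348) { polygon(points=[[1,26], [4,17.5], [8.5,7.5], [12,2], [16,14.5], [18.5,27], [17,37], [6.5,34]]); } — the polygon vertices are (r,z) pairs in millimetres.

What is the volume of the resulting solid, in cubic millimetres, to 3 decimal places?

Profile (r,z), 8 vertices: (1,26) (4,17.5) (8.5,7.5) (12,2) (16,14.5) (18.5,27) (17,37) (6.5,34)
edge 0: (1,26)→(4,17.5)  cross = 1·17.5 − 4·26 = -86.5000; (r_i+r_j)·cross = 5·-86.5000 = -432.5000
edge 1: (4,17.5)→(8.5,7.5)  cross = 4·7.5 − 8.5·17.5 = -118.7500; (r_i+r_j)·cross = 12.5·-118.7500 = -1484.3750
edge 2: (8.5,7.5)→(12,2)  cross = 8.5·2 − 12·7.5 = -73.0000; (r_i+r_j)·cross = 20.5·-73.0000 = -1496.5000
edge 3: (12,2)→(16,14.5)  cross = 12·14.5 − 16·2 = 142.0000; (r_i+r_j)·cross = 28·142.0000 = 3976.0000
edge 4: (16,14.5)→(18.5,27)  cross = 16·27 − 18.5·14.5 = 163.7500; (r_i+r_j)·cross = 34.5·163.7500 = 5649.3750
edge 5: (18.5,27)→(17,37)  cross = 18.5·37 − 17·27 = 225.5000; (r_i+r_j)·cross = 35.5·225.5000 = 8005.2500
edge 6: (17,37)→(6.5,34)  cross = 17·34 − 6.5·37 = 337.5000; (r_i+r_j)·cross = 23.5·337.5000 = 7931.2500
edge 7: (6.5,34)→(1,26)  cross = 6.5·26 − 1·34 = 135.0000; (r_i+r_j)·cross = 7.5·135.0000 = 1012.5000
Σcross = 725.5000 → A = |Σcross|/2 = 362.7500 mm²
Σ(r_i+r_j)·cross = 23161.0000 → first moment M = |Σ|/6 = 3860.1667
R_c = M/A = 3860.1667/362.7500 = 10.6414 mm
θ = 348° = 6.073746 rad
V = θ·R_c·A = 6.073746·10.6414·362.7500 = 23445.671 mm³

Volume = 23445.671 mm³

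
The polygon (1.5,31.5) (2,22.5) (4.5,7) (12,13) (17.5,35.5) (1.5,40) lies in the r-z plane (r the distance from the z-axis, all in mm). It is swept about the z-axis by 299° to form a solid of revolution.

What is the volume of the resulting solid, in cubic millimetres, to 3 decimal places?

Profile (r,z), 6 vertices: (1.5,31.5) (2,22.5) (4.5,7) (12,13) (17.5,35.5) (1.5,40)
edge 0: (1.5,31.5)→(2,22.5)  cross = 1.5·22.5 − 2·31.5 = -29.2500; (r_i+r_j)·cross = 3.5·-29.2500 = -102.3750
edge 1: (2,22.5)→(4.5,7)  cross = 2·7 − 4.5·22.5 = -87.2500; (r_i+r_j)·cross = 6.5·-87.2500 = -567.1250
edge 2: (4.5,7)→(12,13)  cross = 4.5·13 − 12·7 = -25.5000; (r_i+r_j)·cross = 16.5·-25.5000 = -420.7500
edge 3: (12,13)→(17.5,35.5)  cross = 12·35.5 − 17.5·13 = 198.5000; (r_i+r_j)·cross = 29.5·198.5000 = 5855.7500
edge 4: (17.5,35.5)→(1.5,40)  cross = 17.5·40 − 1.5·35.5 = 646.7500; (r_i+r_j)·cross = 19·646.7500 = 12288.2500
edge 5: (1.5,40)→(1.5,31.5)  cross = 1.5·31.5 − 1.5·40 = -12.7500; (r_i+r_j)·cross = 3·-12.7500 = -38.2500
Σcross = 690.5000 → A = |Σcross|/2 = 345.2500 mm²
Σ(r_i+r_j)·cross = 17015.5000 → first moment M = |Σ|/6 = 2835.9167
R_c = M/A = 2835.9167/345.2500 = 8.2141 mm
θ = 299° = 5.218534 rad
V = θ·R_c·A = 5.218534·8.2141·345.2500 = 14799.329 mm³

Volume = 14799.329 mm³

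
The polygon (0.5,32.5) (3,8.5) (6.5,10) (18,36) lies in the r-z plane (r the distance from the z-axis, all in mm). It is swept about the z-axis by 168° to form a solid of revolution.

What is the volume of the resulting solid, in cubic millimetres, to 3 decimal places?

Volume = 5495.955 mm³

Profile (r,z), 4 vertices: (0.5,32.5) (3,8.5) (6.5,10) (18,36)
edge 0: (0.5,32.5)→(3,8.5)  cross = 0.5·8.5 − 3·32.5 = -93.2500; (r_i+r_j)·cross = 3.5·-93.2500 = -326.3750
edge 1: (3,8.5)→(6.5,10)  cross = 3·10 − 6.5·8.5 = -25.2500; (r_i+r_j)·cross = 9.5·-25.2500 = -239.8750
edge 2: (6.5,10)→(18,36)  cross = 6.5·36 − 18·10 = 54.0000; (r_i+r_j)·cross = 24.5·54.0000 = 1323.0000
edge 3: (18,36)→(0.5,32.5)  cross = 18·32.5 − 0.5·36 = 567.0000; (r_i+r_j)·cross = 18.5·567.0000 = 10489.5000
Σcross = 502.5000 → A = |Σcross|/2 = 251.2500 mm²
Σ(r_i+r_j)·cross = 11246.2500 → first moment M = |Σ|/6 = 1874.3750
R_c = M/A = 1874.3750/251.2500 = 7.4602 mm
θ = 168° = 2.932153 rad
V = θ·R_c·A = 2.932153·7.4602·251.2500 = 5495.955 mm³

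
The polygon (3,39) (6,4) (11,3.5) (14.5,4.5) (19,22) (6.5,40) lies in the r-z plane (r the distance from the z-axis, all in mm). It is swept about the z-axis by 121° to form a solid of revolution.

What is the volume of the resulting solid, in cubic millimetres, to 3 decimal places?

Volume = 7885.334 mm³

Profile (r,z), 6 vertices: (3,39) (6,4) (11,3.5) (14.5,4.5) (19,22) (6.5,40)
edge 0: (3,39)→(6,4)  cross = 3·4 − 6·39 = -222.0000; (r_i+r_j)·cross = 9·-222.0000 = -1998.0000
edge 1: (6,4)→(11,3.5)  cross = 6·3.5 − 11·4 = -23.0000; (r_i+r_j)·cross = 17·-23.0000 = -391.0000
edge 2: (11,3.5)→(14.5,4.5)  cross = 11·4.5 − 14.5·3.5 = -1.2500; (r_i+r_j)·cross = 25.5·-1.2500 = -31.8750
edge 3: (14.5,4.5)→(19,22)  cross = 14.5·22 − 19·4.5 = 233.5000; (r_i+r_j)·cross = 33.5·233.5000 = 7822.2500
edge 4: (19,22)→(6.5,40)  cross = 19·40 − 6.5·22 = 617.0000; (r_i+r_j)·cross = 25.5·617.0000 = 15733.5000
edge 5: (6.5,40)→(3,39)  cross = 6.5·39 − 3·40 = 133.5000; (r_i+r_j)·cross = 9.5·133.5000 = 1268.2500
Σcross = 737.7500 → A = |Σcross|/2 = 368.8750 mm²
Σ(r_i+r_j)·cross = 22403.1250 → first moment M = |Σ|/6 = 3733.8542
R_c = M/A = 3733.8542/368.8750 = 10.1223 mm
θ = 121° = 2.111848 rad
V = θ·R_c·A = 2.111848·10.1223·368.8750 = 7885.334 mm³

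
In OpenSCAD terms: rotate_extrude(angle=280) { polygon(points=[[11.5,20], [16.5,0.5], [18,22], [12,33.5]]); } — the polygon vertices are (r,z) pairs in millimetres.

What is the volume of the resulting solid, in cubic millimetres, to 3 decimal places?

Profile (r,z), 4 vertices: (11.5,20) (16.5,0.5) (18,22) (12,33.5)
edge 0: (11.5,20)→(16.5,0.5)  cross = 11.5·0.5 − 16.5·20 = -324.2500; (r_i+r_j)·cross = 28·-324.2500 = -9079.0000
edge 1: (16.5,0.5)→(18,22)  cross = 16.5·22 − 18·0.5 = 354.0000; (r_i+r_j)·cross = 34.5·354.0000 = 12213.0000
edge 2: (18,22)→(12,33.5)  cross = 18·33.5 − 12·22 = 339.0000; (r_i+r_j)·cross = 30·339.0000 = 10170.0000
edge 3: (12,33.5)→(11.5,20)  cross = 12·20 − 11.5·33.5 = -145.2500; (r_i+r_j)·cross = 23.5·-145.2500 = -3413.3750
Σcross = 223.5000 → A = |Σcross|/2 = 111.7500 mm²
Σ(r_i+r_j)·cross = 9890.6250 → first moment M = |Σ|/6 = 1648.4375
R_c = M/A = 1648.4375/111.7500 = 14.7511 mm
θ = 280° = 4.886922 rad
V = θ·R_c·A = 4.886922·14.7511·111.7500 = 8055.785 mm³

Volume = 8055.785 mm³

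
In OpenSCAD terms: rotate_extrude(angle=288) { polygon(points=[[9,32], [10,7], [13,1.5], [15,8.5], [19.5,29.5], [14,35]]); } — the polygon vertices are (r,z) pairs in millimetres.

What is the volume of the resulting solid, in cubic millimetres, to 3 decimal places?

Volume = 14634.062 mm³

Profile (r,z), 6 vertices: (9,32) (10,7) (13,1.5) (15,8.5) (19.5,29.5) (14,35)
edge 0: (9,32)→(10,7)  cross = 9·7 − 10·32 = -257.0000; (r_i+r_j)·cross = 19·-257.0000 = -4883.0000
edge 1: (10,7)→(13,1.5)  cross = 10·1.5 − 13·7 = -76.0000; (r_i+r_j)·cross = 23·-76.0000 = -1748.0000
edge 2: (13,1.5)→(15,8.5)  cross = 13·8.5 − 15·1.5 = 88.0000; (r_i+r_j)·cross = 28·88.0000 = 2464.0000
edge 3: (15,8.5)→(19.5,29.5)  cross = 15·29.5 − 19.5·8.5 = 276.7500; (r_i+r_j)·cross = 34.5·276.7500 = 9547.8750
edge 4: (19.5,29.5)→(14,35)  cross = 19.5·35 − 14·29.5 = 269.5000; (r_i+r_j)·cross = 33.5·269.5000 = 9028.2500
edge 5: (14,35)→(9,32)  cross = 14·32 − 9·35 = 133.0000; (r_i+r_j)·cross = 23·133.0000 = 3059.0000
Σcross = 434.2500 → A = |Σcross|/2 = 217.1250 mm²
Σ(r_i+r_j)·cross = 17468.1250 → first moment M = |Σ|/6 = 2911.3542
R_c = M/A = 2911.3542/217.1250 = 13.4087 mm
θ = 288° = 5.026548 rad
V = θ·R_c·A = 5.026548·13.4087·217.1250 = 14634.062 mm³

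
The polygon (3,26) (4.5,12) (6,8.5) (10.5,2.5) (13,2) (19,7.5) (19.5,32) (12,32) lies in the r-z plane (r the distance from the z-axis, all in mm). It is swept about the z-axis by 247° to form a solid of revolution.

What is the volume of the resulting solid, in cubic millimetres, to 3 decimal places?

Volume = 20135.162 mm³

Profile (r,z), 8 vertices: (3,26) (4.5,12) (6,8.5) (10.5,2.5) (13,2) (19,7.5) (19.5,32) (12,32)
edge 0: (3,26)→(4.5,12)  cross = 3·12 − 4.5·26 = -81.0000; (r_i+r_j)·cross = 7.5·-81.0000 = -607.5000
edge 1: (4.5,12)→(6,8.5)  cross = 4.5·8.5 − 6·12 = -33.7500; (r_i+r_j)·cross = 10.5·-33.7500 = -354.3750
edge 2: (6,8.5)→(10.5,2.5)  cross = 6·2.5 − 10.5·8.5 = -74.2500; (r_i+r_j)·cross = 16.5·-74.2500 = -1225.1250
edge 3: (10.5,2.5)→(13,2)  cross = 10.5·2 − 13·2.5 = -11.5000; (r_i+r_j)·cross = 23.5·-11.5000 = -270.2500
edge 4: (13,2)→(19,7.5)  cross = 13·7.5 − 19·2 = 59.5000; (r_i+r_j)·cross = 32·59.5000 = 1904.0000
edge 5: (19,7.5)→(19.5,32)  cross = 19·32 − 19.5·7.5 = 461.7500; (r_i+r_j)·cross = 38.5·461.7500 = 17777.3750
edge 6: (19.5,32)→(12,32)  cross = 19.5·32 − 12·32 = 240.0000; (r_i+r_j)·cross = 31.5·240.0000 = 7560.0000
edge 7: (12,32)→(3,26)  cross = 12·26 − 3·32 = 216.0000; (r_i+r_j)·cross = 15·216.0000 = 3240.0000
Σcross = 776.7500 → A = |Σcross|/2 = 388.3750 mm²
Σ(r_i+r_j)·cross = 28024.1250 → first moment M = |Σ|/6 = 4670.6875
R_c = M/A = 4670.6875/388.3750 = 12.0262 mm
θ = 247° = 4.310963 rad
V = θ·R_c·A = 4.310963·12.0262·388.3750 = 20135.162 mm³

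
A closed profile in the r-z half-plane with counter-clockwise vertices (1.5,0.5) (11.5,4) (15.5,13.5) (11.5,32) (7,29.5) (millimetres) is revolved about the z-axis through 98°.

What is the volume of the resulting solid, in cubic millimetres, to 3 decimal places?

Volume = 3850.446 mm³

Profile (r,z), 5 vertices: (1.5,0.5) (11.5,4) (15.5,13.5) (11.5,32) (7,29.5)
edge 0: (1.5,0.5)→(11.5,4)  cross = 1.5·4 − 11.5·0.5 = 0.2500; (r_i+r_j)·cross = 13·0.2500 = 3.2500
edge 1: (11.5,4)→(15.5,13.5)  cross = 11.5·13.5 − 15.5·4 = 93.2500; (r_i+r_j)·cross = 27·93.2500 = 2517.7500
edge 2: (15.5,13.5)→(11.5,32)  cross = 15.5·32 − 11.5·13.5 = 340.7500; (r_i+r_j)·cross = 27·340.7500 = 9200.2500
edge 3: (11.5,32)→(7,29.5)  cross = 11.5·29.5 − 7·32 = 115.2500; (r_i+r_j)·cross = 18.5·115.2500 = 2132.1250
edge 4: (7,29.5)→(1.5,0.5)  cross = 7·0.5 − 1.5·29.5 = -40.7500; (r_i+r_j)·cross = 8.5·-40.7500 = -346.3750
Σcross = 508.7500 → A = |Σcross|/2 = 254.3750 mm²
Σ(r_i+r_j)·cross = 13507.0000 → first moment M = |Σ|/6 = 2251.1667
R_c = M/A = 2251.1667/254.3750 = 8.8498 mm
θ = 98° = 1.710423 rad
V = θ·R_c·A = 1.710423·8.8498·254.3750 = 3850.446 mm³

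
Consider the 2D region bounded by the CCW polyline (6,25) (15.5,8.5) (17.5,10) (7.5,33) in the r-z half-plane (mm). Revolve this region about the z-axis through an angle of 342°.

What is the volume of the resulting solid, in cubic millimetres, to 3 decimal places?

Volume = 5364.413 mm³

Profile (r,z), 4 vertices: (6,25) (15.5,8.5) (17.5,10) (7.5,33)
edge 0: (6,25)→(15.5,8.5)  cross = 6·8.5 − 15.5·25 = -336.5000; (r_i+r_j)·cross = 21.5·-336.5000 = -7234.7500
edge 1: (15.5,8.5)→(17.5,10)  cross = 15.5·10 − 17.5·8.5 = 6.2500; (r_i+r_j)·cross = 33·6.2500 = 206.2500
edge 2: (17.5,10)→(7.5,33)  cross = 17.5·33 − 7.5·10 = 502.5000; (r_i+r_j)·cross = 25·502.5000 = 12562.5000
edge 3: (7.5,33)→(6,25)  cross = 7.5·25 − 6·33 = -10.5000; (r_i+r_j)·cross = 13.5·-10.5000 = -141.7500
Σcross = 161.7500 → A = |Σcross|/2 = 80.8750 mm²
Σ(r_i+r_j)·cross = 5392.2500 → first moment M = |Σ|/6 = 898.7083
R_c = M/A = 898.7083/80.8750 = 11.1123 mm
θ = 342° = 5.969026 rad
V = θ·R_c·A = 5.969026·11.1123·80.8750 = 5364.413 mm³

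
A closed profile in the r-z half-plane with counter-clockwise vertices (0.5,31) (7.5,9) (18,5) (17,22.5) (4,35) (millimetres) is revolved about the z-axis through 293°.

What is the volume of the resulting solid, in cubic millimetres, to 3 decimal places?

Profile (r,z), 5 vertices: (0.5,31) (7.5,9) (18,5) (17,22.5) (4,35)
edge 0: (0.5,31)→(7.5,9)  cross = 0.5·9 − 7.5·31 = -228.0000; (r_i+r_j)·cross = 8·-228.0000 = -1824.0000
edge 1: (7.5,9)→(18,5)  cross = 7.5·5 − 18·9 = -124.5000; (r_i+r_j)·cross = 25.5·-124.5000 = -3174.7500
edge 2: (18,5)→(17,22.5)  cross = 18·22.5 − 17·5 = 320.0000; (r_i+r_j)·cross = 35·320.0000 = 11200.0000
edge 3: (17,22.5)→(4,35)  cross = 17·35 − 4·22.5 = 505.0000; (r_i+r_j)·cross = 21·505.0000 = 10605.0000
edge 4: (4,35)→(0.5,31)  cross = 4·31 − 0.5·35 = 106.5000; (r_i+r_j)·cross = 4.5·106.5000 = 479.2500
Σcross = 579.0000 → A = |Σcross|/2 = 289.5000 mm²
Σ(r_i+r_j)·cross = 17285.5000 → first moment M = |Σ|/6 = 2880.9167
R_c = M/A = 2880.9167/289.5000 = 9.9514 mm
θ = 293° = 5.113815 rad
V = θ·R_c·A = 5.113815·9.9514·289.5000 = 14732.474 mm³

Volume = 14732.474 mm³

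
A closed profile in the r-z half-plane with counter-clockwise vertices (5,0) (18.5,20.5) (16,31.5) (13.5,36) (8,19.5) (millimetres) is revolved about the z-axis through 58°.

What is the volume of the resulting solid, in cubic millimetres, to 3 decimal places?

Profile (r,z), 5 vertices: (5,0) (18.5,20.5) (16,31.5) (13.5,36) (8,19.5)
edge 0: (5,0)→(18.5,20.5)  cross = 5·20.5 − 18.5·0 = 102.5000; (r_i+r_j)·cross = 23.5·102.5000 = 2408.7500
edge 1: (18.5,20.5)→(16,31.5)  cross = 18.5·31.5 − 16·20.5 = 254.7500; (r_i+r_j)·cross = 34.5·254.7500 = 8788.8750
edge 2: (16,31.5)→(13.5,36)  cross = 16·36 − 13.5·31.5 = 150.7500; (r_i+r_j)·cross = 29.5·150.7500 = 4447.1250
edge 3: (13.5,36)→(8,19.5)  cross = 13.5·19.5 − 8·36 = -24.7500; (r_i+r_j)·cross = 21.5·-24.7500 = -532.1250
edge 4: (8,19.5)→(5,0)  cross = 8·0 − 5·19.5 = -97.5000; (r_i+r_j)·cross = 13·-97.5000 = -1267.5000
Σcross = 385.7500 → A = |Σcross|/2 = 192.8750 mm²
Σ(r_i+r_j)·cross = 13845.1250 → first moment M = |Σ|/6 = 2307.5208
R_c = M/A = 2307.5208/192.8750 = 11.9638 mm
θ = 58° = 1.012291 rad
V = θ·R_c·A = 1.012291·11.9638·192.8750 = 2335.882 mm³

Volume = 2335.882 mm³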